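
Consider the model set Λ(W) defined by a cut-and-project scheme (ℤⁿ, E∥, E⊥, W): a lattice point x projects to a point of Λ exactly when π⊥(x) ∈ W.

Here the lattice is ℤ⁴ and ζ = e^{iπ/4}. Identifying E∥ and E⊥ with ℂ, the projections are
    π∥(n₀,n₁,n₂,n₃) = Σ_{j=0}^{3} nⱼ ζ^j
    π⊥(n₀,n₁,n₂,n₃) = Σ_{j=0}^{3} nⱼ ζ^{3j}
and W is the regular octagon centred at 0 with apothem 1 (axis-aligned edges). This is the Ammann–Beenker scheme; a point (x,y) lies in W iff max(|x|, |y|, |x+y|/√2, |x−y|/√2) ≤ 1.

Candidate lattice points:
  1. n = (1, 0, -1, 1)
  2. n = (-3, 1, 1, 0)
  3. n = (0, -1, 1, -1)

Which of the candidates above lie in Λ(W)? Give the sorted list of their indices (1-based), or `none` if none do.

π⊥(n) = n₀ + n₁ζ³ + n₂ζ⁶ + n₃ζ⁹ where ζ = e^{iπ/4}.
candidate 1: n = (1, 0, -1, 1) → π⊥ ≈ (+1.7071, +1.7071); max(|x|,|y|,|x±y|/√2) = 2.4142 > 1 ⇒ ∉ W
candidate 2: n = (-3, 1, 1, 0) → π⊥ ≈ (-3.7071, -0.2929); max(|x|,|y|,|x±y|/√2) = 3.7071 > 1 ⇒ ∉ W
candidate 3: n = (0, -1, 1, -1) → π⊥ ≈ (+0.0000, -2.4142); max(|x|,|y|,|x±y|/√2) = 2.4142 > 1 ⇒ ∉ W

none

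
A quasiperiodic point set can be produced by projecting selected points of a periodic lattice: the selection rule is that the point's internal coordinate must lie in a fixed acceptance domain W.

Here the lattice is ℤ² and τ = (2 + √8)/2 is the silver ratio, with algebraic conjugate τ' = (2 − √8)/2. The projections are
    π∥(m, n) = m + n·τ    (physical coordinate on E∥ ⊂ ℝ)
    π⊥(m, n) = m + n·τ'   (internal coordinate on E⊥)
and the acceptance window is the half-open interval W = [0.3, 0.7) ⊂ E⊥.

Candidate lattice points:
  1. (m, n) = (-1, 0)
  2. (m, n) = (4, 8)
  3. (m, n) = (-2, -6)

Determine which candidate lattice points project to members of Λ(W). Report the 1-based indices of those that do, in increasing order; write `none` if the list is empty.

Numerically τ ≈ 2.4142 and τ' = −1/τ ≈ -0.4142.
[1] lift (-1,0): star map gives -1.0000; window check 0.3 ≤ -1.0000 < 0.7 is false → out
[2] lift (4,8): star map gives 0.6863; window check 0.3 ≤ 0.6863 < 0.7 is true → IN Λ
[3] lift (-2,-6): star map gives 0.4853; window check 0.3 ≤ 0.4853 < 0.7 is true → IN Λ

2, 3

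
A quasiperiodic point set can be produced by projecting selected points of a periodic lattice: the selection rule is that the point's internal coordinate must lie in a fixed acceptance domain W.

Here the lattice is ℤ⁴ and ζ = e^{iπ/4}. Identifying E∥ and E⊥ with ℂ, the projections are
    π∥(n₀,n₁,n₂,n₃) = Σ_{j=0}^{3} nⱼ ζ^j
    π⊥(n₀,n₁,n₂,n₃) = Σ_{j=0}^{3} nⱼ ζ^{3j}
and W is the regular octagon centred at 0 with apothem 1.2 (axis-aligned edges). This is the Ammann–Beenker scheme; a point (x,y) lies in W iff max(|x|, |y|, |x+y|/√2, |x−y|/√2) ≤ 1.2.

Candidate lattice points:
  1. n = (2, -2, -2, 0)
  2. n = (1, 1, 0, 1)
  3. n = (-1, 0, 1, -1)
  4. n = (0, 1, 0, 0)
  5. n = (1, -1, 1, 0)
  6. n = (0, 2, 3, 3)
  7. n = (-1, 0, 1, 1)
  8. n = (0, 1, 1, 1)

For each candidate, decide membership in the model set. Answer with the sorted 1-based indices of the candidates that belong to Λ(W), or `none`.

4, 6, 7, 8

With ζ = e^{iπ/4} the internal vectors are ζ^0,ζ^3,ζ^6,ζ^9.
#1 (2, -2, -2, 0): internal (3.4142, 0.5858); octagon support 3.4142 vs apothem 1.2 → ∉ W
#2 (1, 1, 0, 1): internal (1.0000, 1.4142); octagon support 1.7071 vs apothem 1.2 → ∉ W
#3 (-1, 0, 1, -1): internal (-1.7071, -1.7071); octagon support 2.4142 vs apothem 1.2 → ∉ W
#4 (0, 1, 0, 0): internal (-0.7071, 0.7071); octagon support 1.0000 vs apothem 1.2 → ∈ W
#5 (1, -1, 1, 0): internal (1.7071, -1.7071); octagon support 2.4142 vs apothem 1.2 → ∉ W
#6 (0, 2, 3, 3): internal (0.7071, 0.5355); octagon support 0.8787 vs apothem 1.2 → ∈ W
#7 (-1, 0, 1, 1): internal (-0.2929, -0.2929); octagon support 0.4142 vs apothem 1.2 → ∈ W
#8 (0, 1, 1, 1): internal (0.0000, 0.4142); octagon support 0.4142 vs apothem 1.2 → ∈ W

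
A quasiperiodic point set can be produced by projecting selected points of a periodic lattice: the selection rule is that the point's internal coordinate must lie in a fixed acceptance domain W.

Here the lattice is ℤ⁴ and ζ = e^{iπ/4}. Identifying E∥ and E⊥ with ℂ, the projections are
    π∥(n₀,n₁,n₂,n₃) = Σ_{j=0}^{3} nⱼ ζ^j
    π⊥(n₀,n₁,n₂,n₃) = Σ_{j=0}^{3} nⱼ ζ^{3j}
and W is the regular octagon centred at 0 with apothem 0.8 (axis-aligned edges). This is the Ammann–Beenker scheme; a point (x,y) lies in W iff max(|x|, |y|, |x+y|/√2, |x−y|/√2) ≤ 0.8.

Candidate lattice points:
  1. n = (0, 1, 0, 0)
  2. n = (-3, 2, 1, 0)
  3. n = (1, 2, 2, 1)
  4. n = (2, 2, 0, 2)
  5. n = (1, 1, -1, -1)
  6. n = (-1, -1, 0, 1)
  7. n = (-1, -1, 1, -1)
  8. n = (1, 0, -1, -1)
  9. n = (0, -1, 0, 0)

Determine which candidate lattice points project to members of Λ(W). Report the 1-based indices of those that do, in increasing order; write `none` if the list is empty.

3, 6, 8

With ζ = e^{iπ/4} the internal vectors are ζ^0,ζ^3,ζ^6,ζ^9.
candidate 1: n = (0, 1, 0, 0) → π⊥ ≈ (-0.7071, +0.7071); max(|x|,|y|,|x±y|/√2) = 1.0000 > 0.8 ⇒ ∉ W
candidate 2: n = (-3, 2, 1, 0) → π⊥ ≈ (-4.4142, +0.4142); max(|x|,|y|,|x±y|/√2) = 4.4142 > 0.8 ⇒ ∉ W
candidate 3: n = (1, 2, 2, 1) → π⊥ ≈ (+0.2929, +0.1213); max(|x|,|y|,|x±y|/√2) = 0.2929 ≤ 0.8 ⇒ ∈ W
candidate 4: n = (2, 2, 0, 2) → π⊥ ≈ (+2.0000, +2.8284); max(|x|,|y|,|x±y|/√2) = 3.4142 > 0.8 ⇒ ∉ W
candidate 5: n = (1, 1, -1, -1) → π⊥ ≈ (-0.4142, +1.0000); max(|x|,|y|,|x±y|/√2) = 1.0000 > 0.8 ⇒ ∉ W
candidate 6: n = (-1, -1, 0, 1) → π⊥ ≈ (+0.4142, +0.0000); max(|x|,|y|,|x±y|/√2) = 0.4142 ≤ 0.8 ⇒ ∈ W
candidate 7: n = (-1, -1, 1, -1) → π⊥ ≈ (-1.0000, -2.4142); max(|x|,|y|,|x±y|/√2) = 2.4142 > 0.8 ⇒ ∉ W
candidate 8: n = (1, 0, -1, -1) → π⊥ ≈ (+0.2929, +0.2929); max(|x|,|y|,|x±y|/√2) = 0.4142 ≤ 0.8 ⇒ ∈ W
candidate 9: n = (0, -1, 0, 0) → π⊥ ≈ (+0.7071, -0.7071); max(|x|,|y|,|x±y|/√2) = 1.0000 > 0.8 ⇒ ∉ W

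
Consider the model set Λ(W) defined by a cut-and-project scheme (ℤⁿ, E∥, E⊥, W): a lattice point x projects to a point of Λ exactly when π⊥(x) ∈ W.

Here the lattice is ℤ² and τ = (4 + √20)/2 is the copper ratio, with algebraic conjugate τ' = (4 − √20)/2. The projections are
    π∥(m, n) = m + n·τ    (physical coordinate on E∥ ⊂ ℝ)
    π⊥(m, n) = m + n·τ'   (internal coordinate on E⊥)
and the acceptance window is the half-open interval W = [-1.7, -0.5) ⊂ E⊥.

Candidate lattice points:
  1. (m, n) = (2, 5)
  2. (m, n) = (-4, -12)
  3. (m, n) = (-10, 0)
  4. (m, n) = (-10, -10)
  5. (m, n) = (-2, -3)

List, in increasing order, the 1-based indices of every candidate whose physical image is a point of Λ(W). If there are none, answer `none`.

τ' = (4−√20)/2 ≈ -0.2361.
candidate 1: (m,n)=(2,5) → π∥ = 2+5·τ ≈ 23.1803, π⊥ = 2+5·τ' ≈ 0.8197 ∉ [-1.7, -0.5) ⇒ out
candidate 2: (m,n)=(-4,-12) → π∥ = -4-12·τ ≈ -54.8328, π⊥ = -4-12·τ' ≈ -1.1672 ∈ [-1.7, -0.5) ⇒ IN Λ
candidate 3: (m,n)=(-10,0) → π∥ = -10+0·τ ≈ -10.0000, π⊥ = -10+0·τ' ≈ -10.0000 ∉ [-1.7, -0.5) ⇒ out
candidate 4: (m,n)=(-10,-10) → π∥ = -10-10·τ ≈ -52.3607, π⊥ = -10-10·τ' ≈ -7.6393 ∉ [-1.7, -0.5) ⇒ out
candidate 5: (m,n)=(-2,-3) → π∥ = -2-3·τ ≈ -14.7082, π⊥ = -2-3·τ' ≈ -1.2918 ∈ [-1.7, -0.5) ⇒ IN Λ

2, 5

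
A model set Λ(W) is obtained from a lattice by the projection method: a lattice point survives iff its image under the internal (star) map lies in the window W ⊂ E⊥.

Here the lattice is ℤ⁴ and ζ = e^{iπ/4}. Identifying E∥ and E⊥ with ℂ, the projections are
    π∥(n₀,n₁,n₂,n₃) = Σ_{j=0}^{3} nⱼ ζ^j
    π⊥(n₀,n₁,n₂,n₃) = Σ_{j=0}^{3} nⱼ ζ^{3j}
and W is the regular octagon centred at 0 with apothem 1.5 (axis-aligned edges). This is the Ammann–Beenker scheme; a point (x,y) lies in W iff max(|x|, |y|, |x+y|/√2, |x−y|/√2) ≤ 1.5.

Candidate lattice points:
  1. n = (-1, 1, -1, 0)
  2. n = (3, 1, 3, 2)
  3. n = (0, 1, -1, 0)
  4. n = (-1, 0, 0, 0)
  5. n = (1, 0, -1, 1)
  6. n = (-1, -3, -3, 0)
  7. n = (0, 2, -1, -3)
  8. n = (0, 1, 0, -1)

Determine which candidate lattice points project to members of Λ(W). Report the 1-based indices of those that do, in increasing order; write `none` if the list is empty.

With ζ = e^{iπ/4} the internal vectors are ζ^0,ζ^3,ζ^6,ζ^9.
#1 (-1, 1, -1, 0): internal (-1.707107, 1.707107); octagon support 2.414214 vs apothem 1.5 → ∉ W
#2 (3, 1, 3, 2): internal (3.707107, -0.878680); octagon support 3.707107 vs apothem 1.5 → ∉ W
#3 (0, 1, -1, 0): internal (-0.707107, 1.707107); octagon support 1.707107 vs apothem 1.5 → ∉ W
#4 (-1, 0, 0, 0): internal (-1.000000, 0.000000); octagon support 1.000000 vs apothem 1.5 → ∈ W
#5 (1, 0, -1, 1): internal (1.707107, 1.707107); octagon support 2.414214 vs apothem 1.5 → ∉ W
#6 (-1, -3, -3, 0): internal (1.121320, 0.878680); octagon support 1.414214 vs apothem 1.5 → ∈ W
#7 (0, 2, -1, -3): internal (-3.535534, 0.292893); octagon support 3.535534 vs apothem 1.5 → ∉ W
#8 (0, 1, 0, -1): internal (-1.414214, 0.000000); octagon support 1.414214 vs apothem 1.5 → ∈ W

4, 6, 8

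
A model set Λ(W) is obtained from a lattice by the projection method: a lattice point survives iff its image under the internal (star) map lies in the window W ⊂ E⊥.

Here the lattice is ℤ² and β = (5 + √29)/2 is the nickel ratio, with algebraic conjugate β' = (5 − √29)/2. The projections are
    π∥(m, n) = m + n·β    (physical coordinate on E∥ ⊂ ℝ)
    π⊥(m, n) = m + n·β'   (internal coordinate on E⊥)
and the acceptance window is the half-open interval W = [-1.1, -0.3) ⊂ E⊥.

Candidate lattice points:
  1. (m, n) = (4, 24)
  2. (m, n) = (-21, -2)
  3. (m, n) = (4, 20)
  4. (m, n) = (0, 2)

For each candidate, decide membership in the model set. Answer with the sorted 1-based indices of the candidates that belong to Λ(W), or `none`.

β' = (5−√29)/2 ≈ -0.19258.
#1 (4,24): internal coord 4 + (24)·β' = -0.62198; -0.62198 ∈ [-1.1, -0.3) → IN Λ
#2 (-21,-2): internal coord -21 + (-2)·β' = -20.61484; -20.61484 ∉ [-1.1, -0.3) → out
#3 (4,20): internal coord 4 + (20)·β' = +0.14835; +0.14835 ∉ [-1.1, -0.3) → out
#4 (0,2): internal coord 0 + (2)·β' = -0.38516; -0.38516 ∈ [-1.1, -0.3) → IN Λ

1, 4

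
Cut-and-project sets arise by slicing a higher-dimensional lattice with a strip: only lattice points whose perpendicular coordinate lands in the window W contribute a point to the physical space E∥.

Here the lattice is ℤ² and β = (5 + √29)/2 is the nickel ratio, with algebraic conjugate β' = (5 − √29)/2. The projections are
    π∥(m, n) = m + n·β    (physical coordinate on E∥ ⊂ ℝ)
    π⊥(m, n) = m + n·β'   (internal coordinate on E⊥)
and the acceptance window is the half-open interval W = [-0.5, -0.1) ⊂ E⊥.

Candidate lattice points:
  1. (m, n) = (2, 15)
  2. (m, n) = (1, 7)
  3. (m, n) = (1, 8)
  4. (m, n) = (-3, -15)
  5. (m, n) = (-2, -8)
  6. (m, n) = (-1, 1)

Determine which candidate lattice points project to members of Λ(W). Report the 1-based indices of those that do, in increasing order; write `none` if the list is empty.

2, 4, 5

β' = (5−√29)/2 ≈ -0.19258.
candidate 1: (m,n)=(2,15) → π∥ = 2+15·β ≈ 79.88874, π⊥ = 2+15·β' ≈ -0.88874 ∉ [-0.5, -0.1) ⇒ out
candidate 2: (m,n)=(1,7) → π∥ = 1+7·β ≈ 37.34808, π⊥ = 1+7·β' ≈ -0.34808 ∈ [-0.5, -0.1) ⇒ IN Λ
candidate 3: (m,n)=(1,8) → π∥ = 1+8·β ≈ 42.54066, π⊥ = 1+8·β' ≈ -0.54066 ∉ [-0.5, -0.1) ⇒ out
candidate 4: (m,n)=(-3,-15) → π∥ = -3-15·β ≈ -80.88874, π⊥ = -3-15·β' ≈ -0.11126 ∈ [-0.5, -0.1) ⇒ IN Λ
candidate 5: (m,n)=(-2,-8) → π∥ = -2-8·β ≈ -43.54066, π⊥ = -2-8·β' ≈ -0.45934 ∈ [-0.5, -0.1) ⇒ IN Λ
candidate 6: (m,n)=(-1,1) → π∥ = -1+1·β ≈ 4.19258, π⊥ = -1+1·β' ≈ -1.19258 ∉ [-0.5, -0.1) ⇒ out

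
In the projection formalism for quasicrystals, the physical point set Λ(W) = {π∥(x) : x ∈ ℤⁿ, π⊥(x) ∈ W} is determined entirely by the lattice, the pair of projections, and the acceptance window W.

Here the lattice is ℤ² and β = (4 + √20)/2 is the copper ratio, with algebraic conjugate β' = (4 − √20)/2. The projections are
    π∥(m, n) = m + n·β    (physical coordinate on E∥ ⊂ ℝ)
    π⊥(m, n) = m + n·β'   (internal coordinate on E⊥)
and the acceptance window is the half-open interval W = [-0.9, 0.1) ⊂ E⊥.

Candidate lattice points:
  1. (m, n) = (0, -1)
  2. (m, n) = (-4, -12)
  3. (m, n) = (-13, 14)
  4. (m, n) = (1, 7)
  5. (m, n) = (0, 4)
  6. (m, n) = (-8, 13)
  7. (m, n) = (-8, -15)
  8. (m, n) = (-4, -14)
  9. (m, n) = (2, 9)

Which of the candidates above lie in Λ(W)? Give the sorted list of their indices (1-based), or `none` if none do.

4, 8, 9

Compute β' = (4−√20)/2 = -0.2361, so π⊥(m,n) = m -0.2361·n.
[1] lift (0,-1): star map gives 0.2361; window check -0.9 ≤ 0.2361 < 0.1 is false → out
[2] lift (-4,-12): star map gives -1.1672; window check -0.9 ≤ -1.1672 < 0.1 is false → out
[3] lift (-13,14): star map gives -16.3050; window check -0.9 ≤ -16.3050 < 0.1 is false → out
[4] lift (1,7): star map gives -0.6525; window check -0.9 ≤ -0.6525 < 0.1 is true → IN Λ
[5] lift (0,4): star map gives -0.9443; window check -0.9 ≤ -0.9443 < 0.1 is false → out
[6] lift (-8,13): star map gives -11.0689; window check -0.9 ≤ -11.0689 < 0.1 is false → out
[7] lift (-8,-15): star map gives -4.4590; window check -0.9 ≤ -4.4590 < 0.1 is false → out
[8] lift (-4,-14): star map gives -0.6950; window check -0.9 ≤ -0.6950 < 0.1 is true → IN Λ
[9] lift (2,9): star map gives -0.1246; window check -0.9 ≤ -0.1246 < 0.1 is true → IN Λ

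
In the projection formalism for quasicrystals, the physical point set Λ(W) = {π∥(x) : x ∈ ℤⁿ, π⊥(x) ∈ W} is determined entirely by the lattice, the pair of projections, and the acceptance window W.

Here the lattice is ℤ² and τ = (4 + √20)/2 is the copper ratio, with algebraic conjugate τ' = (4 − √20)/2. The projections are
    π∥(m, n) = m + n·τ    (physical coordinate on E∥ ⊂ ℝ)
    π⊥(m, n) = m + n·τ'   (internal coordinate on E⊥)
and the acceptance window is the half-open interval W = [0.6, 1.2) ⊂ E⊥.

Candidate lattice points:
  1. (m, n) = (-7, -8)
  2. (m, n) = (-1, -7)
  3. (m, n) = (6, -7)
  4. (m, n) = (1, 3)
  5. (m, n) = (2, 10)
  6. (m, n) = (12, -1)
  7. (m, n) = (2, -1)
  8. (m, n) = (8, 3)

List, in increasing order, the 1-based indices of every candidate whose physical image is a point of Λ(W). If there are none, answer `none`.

Numerically τ ≈ 4.236068 and τ' = −1/τ ≈ -0.236068.
#1 (-7,-8): internal coord -7 + (-8)·τ' = -5.111456; -5.111456 ∉ [0.6, 1.2) → out
#2 (-1,-7): internal coord -1 + (-7)·τ' = +0.652476; +0.652476 ∈ [0.6, 1.2) → IN Λ
#3 (6,-7): internal coord 6 + (-7)·τ' = +7.652476; +7.652476 ∉ [0.6, 1.2) → out
#4 (1,3): internal coord 1 + (3)·τ' = +0.291796; +0.291796 ∉ [0.6, 1.2) → out
#5 (2,10): internal coord 2 + (10)·τ' = -0.360680; -0.360680 ∉ [0.6, 1.2) → out
#6 (12,-1): internal coord 12 + (-1)·τ' = +12.236068; +12.236068 ∉ [0.6, 1.2) → out
#7 (2,-1): internal coord 2 + (-1)·τ' = +2.236068; +2.236068 ∉ [0.6, 1.2) → out
#8 (8,3): internal coord 8 + (3)·τ' = +7.291796; +7.291796 ∉ [0.6, 1.2) → out

2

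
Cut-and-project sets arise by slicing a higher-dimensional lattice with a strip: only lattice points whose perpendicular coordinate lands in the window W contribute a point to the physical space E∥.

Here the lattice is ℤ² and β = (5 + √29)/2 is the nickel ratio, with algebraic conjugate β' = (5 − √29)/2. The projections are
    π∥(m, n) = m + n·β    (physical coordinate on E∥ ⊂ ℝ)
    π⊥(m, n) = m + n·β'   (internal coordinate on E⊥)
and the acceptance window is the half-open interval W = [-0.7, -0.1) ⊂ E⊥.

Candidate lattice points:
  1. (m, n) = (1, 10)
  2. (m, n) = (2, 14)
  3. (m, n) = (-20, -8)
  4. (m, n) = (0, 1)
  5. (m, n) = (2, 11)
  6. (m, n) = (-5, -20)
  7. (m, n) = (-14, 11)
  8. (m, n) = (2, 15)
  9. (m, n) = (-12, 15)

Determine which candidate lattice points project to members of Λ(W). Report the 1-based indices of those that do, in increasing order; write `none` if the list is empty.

Numerically β ≈ 5.19258 and β' = −1/β ≈ -0.19258.
[1] lift (1,10): star map gives -0.92582; window check -0.7 ≤ -0.92582 < -0.1 is false → out
[2] lift (2,14): star map gives -0.69615; window check -0.7 ≤ -0.69615 < -0.1 is true → IN Λ
[3] lift (-20,-8): star map gives -18.45934; window check -0.7 ≤ -18.45934 < -0.1 is false → out
[4] lift (0,1): star map gives -0.19258; window check -0.7 ≤ -0.19258 < -0.1 is true → IN Λ
[5] lift (2,11): star map gives -0.11841; window check -0.7 ≤ -0.11841 < -0.1 is true → IN Λ
[6] lift (-5,-20): star map gives -1.14835; window check -0.7 ≤ -1.14835 < -0.1 is false → out
[7] lift (-14,11): star map gives -16.11841; window check -0.7 ≤ -16.11841 < -0.1 is false → out
[8] lift (2,15): star map gives -0.88874; window check -0.7 ≤ -0.88874 < -0.1 is false → out
[9] lift (-12,15): star map gives -14.88874; window check -0.7 ≤ -14.88874 < -0.1 is false → out

2, 4, 5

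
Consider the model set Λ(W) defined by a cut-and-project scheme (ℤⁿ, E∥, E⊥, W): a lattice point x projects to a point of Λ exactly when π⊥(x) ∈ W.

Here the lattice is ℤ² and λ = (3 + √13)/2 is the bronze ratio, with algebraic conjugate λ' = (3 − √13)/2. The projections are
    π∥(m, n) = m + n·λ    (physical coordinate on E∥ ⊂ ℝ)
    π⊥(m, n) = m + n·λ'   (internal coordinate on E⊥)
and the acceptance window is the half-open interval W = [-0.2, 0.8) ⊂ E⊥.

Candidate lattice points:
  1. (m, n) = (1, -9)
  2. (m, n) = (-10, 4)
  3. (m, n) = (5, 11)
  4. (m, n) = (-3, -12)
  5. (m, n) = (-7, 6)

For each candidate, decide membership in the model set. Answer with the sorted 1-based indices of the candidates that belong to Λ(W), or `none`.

Numerically λ ≈ 3.3028 and λ' = −1/λ ≈ -0.3028.
#1 (1,-9): internal coord 1 + (-9)·λ' = +3.7250; +3.7250 ∉ [-0.2, 0.8) → out
#2 (-10,4): internal coord -10 + (4)·λ' = -11.2111; -11.2111 ∉ [-0.2, 0.8) → out
#3 (5,11): internal coord 5 + (11)·λ' = +1.6695; +1.6695 ∉ [-0.2, 0.8) → out
#4 (-3,-12): internal coord -3 + (-12)·λ' = +0.6333; +0.6333 ∈ [-0.2, 0.8) → IN Λ
#5 (-7,6): internal coord -7 + (6)·λ' = -8.8167; -8.8167 ∉ [-0.2, 0.8) → out

4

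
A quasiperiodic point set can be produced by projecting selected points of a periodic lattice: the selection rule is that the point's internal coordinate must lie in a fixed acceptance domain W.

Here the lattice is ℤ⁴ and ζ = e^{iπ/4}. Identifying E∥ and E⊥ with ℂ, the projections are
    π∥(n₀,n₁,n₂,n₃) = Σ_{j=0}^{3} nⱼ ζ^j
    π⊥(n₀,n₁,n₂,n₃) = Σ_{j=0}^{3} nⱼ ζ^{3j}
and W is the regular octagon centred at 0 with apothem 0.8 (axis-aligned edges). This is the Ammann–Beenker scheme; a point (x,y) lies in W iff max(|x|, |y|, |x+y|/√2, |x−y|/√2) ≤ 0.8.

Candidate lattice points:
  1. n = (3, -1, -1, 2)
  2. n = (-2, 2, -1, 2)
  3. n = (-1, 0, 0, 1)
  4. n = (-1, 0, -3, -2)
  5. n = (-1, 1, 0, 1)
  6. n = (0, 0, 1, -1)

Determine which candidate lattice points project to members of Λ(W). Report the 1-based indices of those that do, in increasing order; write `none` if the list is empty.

3

Internal map: ζ^{3j} for j=0..3 gives (1,0), (−√2/2,√2/2), (0,−1), (√2/2,√2/2).
#1 (3, -1, -1, 2): internal (5.1213, 1.7071); octagon support 5.1213 vs apothem 0.8 → ∉ W
#2 (-2, 2, -1, 2): internal (-2.0000, 3.8284); octagon support 4.1213 vs apothem 0.8 → ∉ W
#3 (-1, 0, 0, 1): internal (-0.2929, 0.7071); octagon support 0.7071 vs apothem 0.8 → ∈ W
#4 (-1, 0, -3, -2): internal (-2.4142, 1.5858); octagon support 2.8284 vs apothem 0.8 → ∉ W
#5 (-1, 1, 0, 1): internal (-1.0000, 1.4142); octagon support 1.7071 vs apothem 0.8 → ∉ W
#6 (0, 0, 1, -1): internal (-0.7071, -1.7071); octagon support 1.7071 vs apothem 0.8 → ∉ W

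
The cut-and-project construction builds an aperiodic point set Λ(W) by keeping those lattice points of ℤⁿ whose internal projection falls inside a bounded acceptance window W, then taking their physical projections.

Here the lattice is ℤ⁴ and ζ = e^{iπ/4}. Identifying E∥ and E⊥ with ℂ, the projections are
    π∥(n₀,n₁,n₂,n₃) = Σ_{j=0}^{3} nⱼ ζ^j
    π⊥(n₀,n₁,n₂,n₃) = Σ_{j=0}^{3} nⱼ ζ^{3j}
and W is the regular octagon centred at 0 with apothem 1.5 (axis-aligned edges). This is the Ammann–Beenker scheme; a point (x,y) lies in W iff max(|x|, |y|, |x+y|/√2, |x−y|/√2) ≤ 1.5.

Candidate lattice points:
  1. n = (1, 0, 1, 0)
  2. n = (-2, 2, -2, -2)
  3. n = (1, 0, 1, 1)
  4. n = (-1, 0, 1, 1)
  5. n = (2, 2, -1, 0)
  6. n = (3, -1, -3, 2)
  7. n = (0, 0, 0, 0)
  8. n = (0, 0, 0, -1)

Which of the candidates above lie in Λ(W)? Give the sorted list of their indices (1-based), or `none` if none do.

With ζ = e^{iπ/4} the internal vectors are ζ^0,ζ^3,ζ^6,ζ^9.
candidate 1: n = (1, 0, 1, 0) → π⊥ ≈ (+1.0000, -1.0000); max(|x|,|y|,|x±y|/√2) = 1.4142 ≤ 1.5 ⇒ ∈ W
candidate 2: n = (-2, 2, -2, -2) → π⊥ ≈ (-4.8284, +2.0000); max(|x|,|y|,|x±y|/√2) = 4.8284 > 1.5 ⇒ ∉ W
candidate 3: n = (1, 0, 1, 1) → π⊥ ≈ (+1.7071, -0.2929); max(|x|,|y|,|x±y|/√2) = 1.7071 > 1.5 ⇒ ∉ W
candidate 4: n = (-1, 0, 1, 1) → π⊥ ≈ (-0.2929, -0.2929); max(|x|,|y|,|x±y|/√2) = 0.4142 ≤ 1.5 ⇒ ∈ W
candidate 5: n = (2, 2, -1, 0) → π⊥ ≈ (+0.5858, +2.4142); max(|x|,|y|,|x±y|/√2) = 2.4142 > 1.5 ⇒ ∉ W
candidate 6: n = (3, -1, -3, 2) → π⊥ ≈ (+5.1213, +3.7071); max(|x|,|y|,|x±y|/√2) = 6.2426 > 1.5 ⇒ ∉ W
candidate 7: n = (0, 0, 0, 0) → π⊥ ≈ (+0.0000, +0.0000); max(|x|,|y|,|x±y|/√2) = 0.0000 ≤ 1.5 ⇒ ∈ W
candidate 8: n = (0, 0, 0, -1) → π⊥ ≈ (-0.7071, -0.7071); max(|x|,|y|,|x±y|/√2) = 1.0000 ≤ 1.5 ⇒ ∈ W

1, 4, 7, 8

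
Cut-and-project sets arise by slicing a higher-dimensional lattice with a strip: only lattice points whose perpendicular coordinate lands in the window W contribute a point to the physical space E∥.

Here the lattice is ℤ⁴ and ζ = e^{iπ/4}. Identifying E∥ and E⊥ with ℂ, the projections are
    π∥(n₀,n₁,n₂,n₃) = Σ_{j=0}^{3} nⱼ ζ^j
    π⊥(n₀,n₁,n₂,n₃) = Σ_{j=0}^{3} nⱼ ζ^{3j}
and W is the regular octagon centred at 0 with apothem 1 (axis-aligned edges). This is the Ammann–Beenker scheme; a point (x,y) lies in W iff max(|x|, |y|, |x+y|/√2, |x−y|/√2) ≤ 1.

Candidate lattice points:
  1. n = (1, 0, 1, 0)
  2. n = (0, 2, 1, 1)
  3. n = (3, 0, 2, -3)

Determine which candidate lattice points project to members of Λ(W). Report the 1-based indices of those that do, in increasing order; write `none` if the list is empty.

none

Internal map: ζ^{3j} for j=0..3 gives (1,0), (−√2/2,√2/2), (0,−1), (√2/2,√2/2).
#1 (1, 0, 1, 0): internal (1.000000, -1.000000); octagon support 1.414214 vs apothem 1 → ∉ W
#2 (0, 2, 1, 1): internal (-0.707107, 1.121320); octagon support 1.292893 vs apothem 1 → ∉ W
#3 (3, 0, 2, -3): internal (0.878680, -4.121320); octagon support 4.121320 vs apothem 1 → ∉ W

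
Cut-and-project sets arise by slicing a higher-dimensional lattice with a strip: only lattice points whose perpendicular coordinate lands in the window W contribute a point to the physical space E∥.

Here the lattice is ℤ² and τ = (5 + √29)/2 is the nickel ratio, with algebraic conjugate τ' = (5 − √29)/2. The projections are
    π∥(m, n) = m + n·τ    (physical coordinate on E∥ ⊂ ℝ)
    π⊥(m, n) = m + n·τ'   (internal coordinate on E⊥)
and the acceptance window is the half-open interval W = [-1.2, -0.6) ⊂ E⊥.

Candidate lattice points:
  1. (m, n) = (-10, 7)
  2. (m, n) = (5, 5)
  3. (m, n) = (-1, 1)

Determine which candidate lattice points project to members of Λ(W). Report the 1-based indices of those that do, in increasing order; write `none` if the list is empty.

3

Compute τ' = (5−√29)/2 = -0.19258, so π⊥(m,n) = m -0.19258·n.
[1] lift (-10,7): star map gives -11.34808; window check -1.2 ≤ -11.34808 < -0.6 is false → out
[2] lift (5,5): star map gives 4.03709; window check -1.2 ≤ 4.03709 < -0.6 is false → out
[3] lift (-1,1): star map gives -1.19258; window check -1.2 ≤ -1.19258 < -0.6 is true → IN Λ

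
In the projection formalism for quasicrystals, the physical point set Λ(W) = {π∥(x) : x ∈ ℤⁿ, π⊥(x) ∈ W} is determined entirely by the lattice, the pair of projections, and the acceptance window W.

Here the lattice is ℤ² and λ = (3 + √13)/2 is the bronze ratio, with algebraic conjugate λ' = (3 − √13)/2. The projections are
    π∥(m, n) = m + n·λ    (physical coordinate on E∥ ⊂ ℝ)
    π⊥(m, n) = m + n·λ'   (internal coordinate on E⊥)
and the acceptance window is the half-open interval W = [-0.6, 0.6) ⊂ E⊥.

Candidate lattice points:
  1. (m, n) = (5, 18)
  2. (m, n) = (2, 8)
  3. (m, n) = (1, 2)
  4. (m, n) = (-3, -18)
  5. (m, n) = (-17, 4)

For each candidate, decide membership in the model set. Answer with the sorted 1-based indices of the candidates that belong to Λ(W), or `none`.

Compute λ' = (3−√13)/2 = -0.30278, so π⊥(m,n) = m -0.30278·n.
candidate 1: (m,n)=(5,18) → π∥ = 5+18·λ ≈ 64.44996, π⊥ = 5+18·λ' ≈ -0.44996 ∈ [-0.6, 0.6) ⇒ IN Λ
candidate 2: (m,n)=(2,8) → π∥ = 2+8·λ ≈ 28.42221, π⊥ = 2+8·λ' ≈ -0.42221 ∈ [-0.6, 0.6) ⇒ IN Λ
candidate 3: (m,n)=(1,2) → π∥ = 1+2·λ ≈ 7.60555, π⊥ = 1+2·λ' ≈ 0.39445 ∈ [-0.6, 0.6) ⇒ IN Λ
candidate 4: (m,n)=(-3,-18) → π∥ = -3-18·λ ≈ -62.44996, π⊥ = -3-18·λ' ≈ 2.44996 ∉ [-0.6, 0.6) ⇒ out
candidate 5: (m,n)=(-17,4) → π∥ = -17+4·λ ≈ -3.78890, π⊥ = -17+4·λ' ≈ -18.21110 ∉ [-0.6, 0.6) ⇒ out

1, 2, 3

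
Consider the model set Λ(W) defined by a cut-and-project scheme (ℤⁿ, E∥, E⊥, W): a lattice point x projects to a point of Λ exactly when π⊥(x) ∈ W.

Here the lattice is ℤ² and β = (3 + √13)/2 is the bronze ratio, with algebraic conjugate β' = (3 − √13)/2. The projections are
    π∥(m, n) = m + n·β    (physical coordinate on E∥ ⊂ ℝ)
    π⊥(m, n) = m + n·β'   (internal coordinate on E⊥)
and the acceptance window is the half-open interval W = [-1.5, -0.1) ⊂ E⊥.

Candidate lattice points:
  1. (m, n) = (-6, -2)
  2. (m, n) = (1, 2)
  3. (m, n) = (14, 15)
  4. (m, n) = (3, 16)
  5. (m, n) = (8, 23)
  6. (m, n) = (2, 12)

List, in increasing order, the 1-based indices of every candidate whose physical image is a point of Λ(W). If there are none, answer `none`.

Numerically β ≈ 3.302776 and β' = −1/β ≈ -0.302776.
#1 (-6,-2): internal coord -6 + (-2)·β' = -5.394449; -5.394449 ∉ [-1.5, -0.1) → out
#2 (1,2): internal coord 1 + (2)·β' = +0.394449; +0.394449 ∉ [-1.5, -0.1) → out
#3 (14,15): internal coord 14 + (15)·β' = +9.458365; +9.458365 ∉ [-1.5, -0.1) → out
#4 (3,16): internal coord 3 + (16)·β' = -1.844410; -1.844410 ∉ [-1.5, -0.1) → out
#5 (8,23): internal coord 8 + (23)·β' = +1.036160; +1.036160 ∉ [-1.5, -0.1) → out
#6 (2,12): internal coord 2 + (12)·β' = -1.633308; -1.633308 ∉ [-1.5, -0.1) → out

none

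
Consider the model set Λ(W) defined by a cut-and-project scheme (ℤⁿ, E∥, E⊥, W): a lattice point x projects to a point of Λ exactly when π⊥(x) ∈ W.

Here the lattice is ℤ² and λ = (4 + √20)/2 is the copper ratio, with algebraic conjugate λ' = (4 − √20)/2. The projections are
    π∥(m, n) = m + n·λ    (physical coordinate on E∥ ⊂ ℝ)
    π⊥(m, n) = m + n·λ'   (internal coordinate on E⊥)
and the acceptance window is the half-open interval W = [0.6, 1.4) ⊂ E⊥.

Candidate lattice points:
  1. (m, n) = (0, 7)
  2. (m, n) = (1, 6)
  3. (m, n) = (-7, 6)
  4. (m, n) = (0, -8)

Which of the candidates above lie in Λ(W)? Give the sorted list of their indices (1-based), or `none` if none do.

none

Compute λ' = (4−√20)/2 = -0.2361, so π⊥(m,n) = m -0.2361·n.
[1] lift (0,7): star map gives -1.6525; window check 0.6 ≤ -1.6525 < 1.4 is false → out
[2] lift (1,6): star map gives -0.4164; window check 0.6 ≤ -0.4164 < 1.4 is false → out
[3] lift (-7,6): star map gives -8.4164; window check 0.6 ≤ -8.4164 < 1.4 is false → out
[4] lift (0,-8): star map gives 1.8885; window check 0.6 ≤ 1.8885 < 1.4 is false → out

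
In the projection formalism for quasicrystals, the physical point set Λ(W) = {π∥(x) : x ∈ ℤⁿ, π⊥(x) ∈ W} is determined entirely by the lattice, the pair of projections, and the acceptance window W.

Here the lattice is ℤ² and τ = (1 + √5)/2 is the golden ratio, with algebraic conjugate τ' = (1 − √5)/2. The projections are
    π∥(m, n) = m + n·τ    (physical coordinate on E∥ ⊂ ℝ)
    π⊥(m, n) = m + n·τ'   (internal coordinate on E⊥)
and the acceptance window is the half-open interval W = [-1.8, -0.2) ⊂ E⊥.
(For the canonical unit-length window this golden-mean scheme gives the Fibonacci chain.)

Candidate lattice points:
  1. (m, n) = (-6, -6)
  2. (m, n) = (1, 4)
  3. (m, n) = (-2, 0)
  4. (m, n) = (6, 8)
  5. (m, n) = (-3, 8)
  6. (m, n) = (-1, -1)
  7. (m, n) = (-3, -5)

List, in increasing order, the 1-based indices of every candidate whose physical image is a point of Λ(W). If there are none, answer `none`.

Numerically τ ≈ 1.6180 and τ' = −1/τ ≈ -0.6180.
#1 (-6,-6): internal coord -6 + (-6)·τ' = -2.2918; -2.2918 ∉ [-1.8, -0.2) → out
#2 (1,4): internal coord 1 + (4)·τ' = -1.4721; -1.4721 ∈ [-1.8, -0.2) → IN Λ
#3 (-2,0): internal coord -2 + (0)·τ' = -2.0000; -2.0000 ∉ [-1.8, -0.2) → out
#4 (6,8): internal coord 6 + (8)·τ' = +1.0557; +1.0557 ∉ [-1.8, -0.2) → out
#5 (-3,8): internal coord -3 + (8)·τ' = -7.9443; -7.9443 ∉ [-1.8, -0.2) → out
#6 (-1,-1): internal coord -1 + (-1)·τ' = -0.3820; -0.3820 ∈ [-1.8, -0.2) → IN Λ
#7 (-3,-5): internal coord -3 + (-5)·τ' = +0.0902; +0.0902 ∉ [-1.8, -0.2) → out

2, 6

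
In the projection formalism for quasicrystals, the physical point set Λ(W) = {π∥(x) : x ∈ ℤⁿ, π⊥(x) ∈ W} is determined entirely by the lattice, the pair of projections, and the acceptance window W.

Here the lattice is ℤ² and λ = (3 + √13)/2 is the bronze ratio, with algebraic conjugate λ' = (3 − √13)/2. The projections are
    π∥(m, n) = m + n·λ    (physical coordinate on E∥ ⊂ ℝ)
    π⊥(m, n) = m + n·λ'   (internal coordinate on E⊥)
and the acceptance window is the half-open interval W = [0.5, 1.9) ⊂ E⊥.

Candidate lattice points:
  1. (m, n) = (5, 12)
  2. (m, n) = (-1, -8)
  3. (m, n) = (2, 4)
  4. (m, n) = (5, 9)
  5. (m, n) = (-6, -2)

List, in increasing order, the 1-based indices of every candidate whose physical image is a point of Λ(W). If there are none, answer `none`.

λ' = (3−√13)/2 ≈ -0.302776.
candidate 1: (m,n)=(5,12) → π∥ = 5+12·λ ≈ 44.633308, π⊥ = 5+12·λ' ≈ 1.366692 ∈ [0.5, 1.9) ⇒ IN Λ
candidate 2: (m,n)=(-1,-8) → π∥ = -1-8·λ ≈ -27.422205, π⊥ = -1-8·λ' ≈ 1.422205 ∈ [0.5, 1.9) ⇒ IN Λ
candidate 3: (m,n)=(2,4) → π∥ = 2+4·λ ≈ 15.211103, π⊥ = 2+4·λ' ≈ 0.788897 ∈ [0.5, 1.9) ⇒ IN Λ
candidate 4: (m,n)=(5,9) → π∥ = 5+9·λ ≈ 34.724981, π⊥ = 5+9·λ' ≈ 2.275019 ∉ [0.5, 1.9) ⇒ out
candidate 5: (m,n)=(-6,-2) → π∥ = -6-2·λ ≈ -12.605551, π⊥ = -6-2·λ' ≈ -5.394449 ∉ [0.5, 1.9) ⇒ out

1, 2, 3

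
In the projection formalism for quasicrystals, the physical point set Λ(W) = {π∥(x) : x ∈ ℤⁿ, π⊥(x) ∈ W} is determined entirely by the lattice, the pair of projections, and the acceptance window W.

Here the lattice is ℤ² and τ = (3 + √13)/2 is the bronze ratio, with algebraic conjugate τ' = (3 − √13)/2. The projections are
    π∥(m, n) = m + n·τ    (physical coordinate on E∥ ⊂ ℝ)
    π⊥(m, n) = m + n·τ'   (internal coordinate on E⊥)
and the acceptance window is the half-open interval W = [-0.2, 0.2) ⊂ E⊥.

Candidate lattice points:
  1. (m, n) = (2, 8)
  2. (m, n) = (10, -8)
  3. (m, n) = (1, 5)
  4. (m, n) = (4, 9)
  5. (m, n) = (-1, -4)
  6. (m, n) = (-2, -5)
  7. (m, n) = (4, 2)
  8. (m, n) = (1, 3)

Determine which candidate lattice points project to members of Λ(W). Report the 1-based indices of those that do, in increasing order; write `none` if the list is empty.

8

Compute τ' = (3−√13)/2 = -0.3028, so π⊥(m,n) = m -0.3028·n.
[1] lift (2,8): star map gives -0.4222; window check -0.2 ≤ -0.4222 < 0.2 is false → out
[2] lift (10,-8): star map gives 12.4222; window check -0.2 ≤ 12.4222 < 0.2 is false → out
[3] lift (1,5): star map gives -0.5139; window check -0.2 ≤ -0.5139 < 0.2 is false → out
[4] lift (4,9): star map gives 1.2750; window check -0.2 ≤ 1.2750 < 0.2 is false → out
[5] lift (-1,-4): star map gives 0.2111; window check -0.2 ≤ 0.2111 < 0.2 is false → out
[6] lift (-2,-5): star map gives -0.4861; window check -0.2 ≤ -0.4861 < 0.2 is false → out
[7] lift (4,2): star map gives 3.3944; window check -0.2 ≤ 3.3944 < 0.2 is false → out
[8] lift (1,3): star map gives 0.0917; window check -0.2 ≤ 0.0917 < 0.2 is true → IN Λ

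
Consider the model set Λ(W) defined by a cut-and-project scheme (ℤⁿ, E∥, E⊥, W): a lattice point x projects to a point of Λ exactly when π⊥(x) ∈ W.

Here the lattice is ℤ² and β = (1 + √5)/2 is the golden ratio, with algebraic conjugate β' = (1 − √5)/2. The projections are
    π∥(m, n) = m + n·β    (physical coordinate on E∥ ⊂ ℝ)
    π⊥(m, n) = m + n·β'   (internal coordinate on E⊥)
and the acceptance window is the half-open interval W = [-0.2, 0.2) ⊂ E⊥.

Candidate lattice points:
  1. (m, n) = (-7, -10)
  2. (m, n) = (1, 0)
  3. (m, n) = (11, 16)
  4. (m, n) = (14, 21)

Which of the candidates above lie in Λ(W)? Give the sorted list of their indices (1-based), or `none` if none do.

none

Compute β' = (1−√5)/2 = -0.618034, so π⊥(m,n) = m -0.618034·n.
#1 (-7,-10): internal coord -7 + (-10)·β' = -0.819660; -0.819660 ∉ [-0.2, 0.2) → out
#2 (1,0): internal coord 1 + (0)·β' = +1.000000; +1.000000 ∉ [-0.2, 0.2) → out
#3 (11,16): internal coord 11 + (16)·β' = +1.111456; +1.111456 ∉ [-0.2, 0.2) → out
#4 (14,21): internal coord 14 + (21)·β' = +1.021286; +1.021286 ∉ [-0.2, 0.2) → out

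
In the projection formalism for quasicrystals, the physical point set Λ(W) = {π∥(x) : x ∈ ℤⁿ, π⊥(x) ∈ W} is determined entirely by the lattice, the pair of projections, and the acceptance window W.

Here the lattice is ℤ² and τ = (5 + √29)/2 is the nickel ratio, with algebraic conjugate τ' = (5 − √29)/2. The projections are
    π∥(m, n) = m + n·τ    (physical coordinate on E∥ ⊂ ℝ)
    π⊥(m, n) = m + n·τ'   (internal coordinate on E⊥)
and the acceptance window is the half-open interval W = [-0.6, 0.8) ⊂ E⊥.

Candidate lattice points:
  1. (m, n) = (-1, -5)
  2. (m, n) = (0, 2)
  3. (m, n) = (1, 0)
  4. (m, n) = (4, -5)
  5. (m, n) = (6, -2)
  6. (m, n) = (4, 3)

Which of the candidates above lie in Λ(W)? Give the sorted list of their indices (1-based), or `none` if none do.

Compute τ' = (5−√29)/2 = -0.1926, so π⊥(m,n) = m -0.1926·n.
candidate 1: (m,n)=(-1,-5) → π∥ = -1-5·τ ≈ -26.9629, π⊥ = -1-5·τ' ≈ -0.0371 ∈ [-0.6, 0.8) ⇒ IN Λ
candidate 2: (m,n)=(0,2) → π∥ = 0+2·τ ≈ 10.3852, π⊥ = 0+2·τ' ≈ -0.3852 ∈ [-0.6, 0.8) ⇒ IN Λ
candidate 3: (m,n)=(1,0) → π∥ = 1+0·τ ≈ 1.0000, π⊥ = 1+0·τ' ≈ 1.0000 ∉ [-0.6, 0.8) ⇒ out
candidate 4: (m,n)=(4,-5) → π∥ = 4-5·τ ≈ -21.9629, π⊥ = 4-5·τ' ≈ 4.9629 ∉ [-0.6, 0.8) ⇒ out
candidate 5: (m,n)=(6,-2) → π∥ = 6-2·τ ≈ -4.3852, π⊥ = 6-2·τ' ≈ 6.3852 ∉ [-0.6, 0.8) ⇒ out
candidate 6: (m,n)=(4,3) → π∥ = 4+3·τ ≈ 19.5777, π⊥ = 4+3·τ' ≈ 3.4223 ∉ [-0.6, 0.8) ⇒ out

1, 2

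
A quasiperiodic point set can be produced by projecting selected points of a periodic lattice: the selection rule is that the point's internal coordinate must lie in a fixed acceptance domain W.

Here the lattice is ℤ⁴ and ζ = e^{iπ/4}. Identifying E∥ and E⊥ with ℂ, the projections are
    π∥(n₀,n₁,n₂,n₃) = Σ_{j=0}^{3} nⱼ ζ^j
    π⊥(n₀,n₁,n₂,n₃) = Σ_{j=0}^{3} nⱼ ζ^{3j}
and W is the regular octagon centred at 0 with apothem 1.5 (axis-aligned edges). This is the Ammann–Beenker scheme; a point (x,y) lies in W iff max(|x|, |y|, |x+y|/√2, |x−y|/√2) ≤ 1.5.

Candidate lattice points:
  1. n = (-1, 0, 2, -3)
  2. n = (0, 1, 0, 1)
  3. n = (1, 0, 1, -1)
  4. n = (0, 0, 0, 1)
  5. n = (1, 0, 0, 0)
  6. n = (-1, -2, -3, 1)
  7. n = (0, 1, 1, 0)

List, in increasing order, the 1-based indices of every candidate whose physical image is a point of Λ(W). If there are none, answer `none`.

2, 4, 5, 7

With ζ = e^{iπ/4} the internal vectors are ζ^0,ζ^3,ζ^6,ζ^9.
candidate 1: n = (-1, 0, 2, -3) → π⊥ ≈ (-3.1213, -4.1213); max(|x|,|y|,|x±y|/√2) = 5.1213 > 1.5 ⇒ ∉ W
candidate 2: n = (0, 1, 0, 1) → π⊥ ≈ (+0.0000, +1.4142); max(|x|,|y|,|x±y|/√2) = 1.4142 ≤ 1.5 ⇒ ∈ W
candidate 3: n = (1, 0, 1, -1) → π⊥ ≈ (+0.2929, -1.7071); max(|x|,|y|,|x±y|/√2) = 1.7071 > 1.5 ⇒ ∉ W
candidate 4: n = (0, 0, 0, 1) → π⊥ ≈ (+0.7071, +0.7071); max(|x|,|y|,|x±y|/√2) = 1.0000 ≤ 1.5 ⇒ ∈ W
candidate 5: n = (1, 0, 0, 0) → π⊥ ≈ (+1.0000, +0.0000); max(|x|,|y|,|x±y|/√2) = 1.0000 ≤ 1.5 ⇒ ∈ W
candidate 6: n = (-1, -2, -3, 1) → π⊥ ≈ (+1.1213, +2.2929); max(|x|,|y|,|x±y|/√2) = 2.4142 > 1.5 ⇒ ∉ W
candidate 7: n = (0, 1, 1, 0) → π⊥ ≈ (-0.7071, -0.2929); max(|x|,|y|,|x±y|/√2) = 0.7071 ≤ 1.5 ⇒ ∈ W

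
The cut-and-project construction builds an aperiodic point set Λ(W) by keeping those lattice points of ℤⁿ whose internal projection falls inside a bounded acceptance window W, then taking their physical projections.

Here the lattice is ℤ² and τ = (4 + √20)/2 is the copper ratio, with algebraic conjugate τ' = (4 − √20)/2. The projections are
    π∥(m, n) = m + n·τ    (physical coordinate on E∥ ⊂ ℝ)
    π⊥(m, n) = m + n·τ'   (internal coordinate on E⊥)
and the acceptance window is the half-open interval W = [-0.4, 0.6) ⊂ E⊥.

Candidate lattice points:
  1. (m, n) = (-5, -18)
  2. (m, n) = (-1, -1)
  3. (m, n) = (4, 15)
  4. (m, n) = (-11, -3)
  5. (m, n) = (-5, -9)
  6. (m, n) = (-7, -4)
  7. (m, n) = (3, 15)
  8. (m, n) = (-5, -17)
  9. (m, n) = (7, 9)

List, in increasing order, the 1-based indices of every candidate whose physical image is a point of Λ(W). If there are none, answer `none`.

3

τ' = (4−√20)/2 ≈ -0.2361.
candidate 1: (m,n)=(-5,-18) → π∥ = -5-18·τ ≈ -81.2492, π⊥ = -5-18·τ' ≈ -0.7508 ∉ [-0.4, 0.6) ⇒ out
candidate 2: (m,n)=(-1,-1) → π∥ = -1-1·τ ≈ -5.2361, π⊥ = -1-1·τ' ≈ -0.7639 ∉ [-0.4, 0.6) ⇒ out
candidate 3: (m,n)=(4,15) → π∥ = 4+15·τ ≈ 67.5410, π⊥ = 4+15·τ' ≈ 0.4590 ∈ [-0.4, 0.6) ⇒ IN Λ
candidate 4: (m,n)=(-11,-3) → π∥ = -11-3·τ ≈ -23.7082, π⊥ = -11-3·τ' ≈ -10.2918 ∉ [-0.4, 0.6) ⇒ out
candidate 5: (m,n)=(-5,-9) → π∥ = -5-9·τ ≈ -43.1246, π⊥ = -5-9·τ' ≈ -2.8754 ∉ [-0.4, 0.6) ⇒ out
candidate 6: (m,n)=(-7,-4) → π∥ = -7-4·τ ≈ -23.9443, π⊥ = -7-4·τ' ≈ -6.0557 ∉ [-0.4, 0.6) ⇒ out
candidate 7: (m,n)=(3,15) → π∥ = 3+15·τ ≈ 66.5410, π⊥ = 3+15·τ' ≈ -0.5410 ∉ [-0.4, 0.6) ⇒ out
candidate 8: (m,n)=(-5,-17) → π∥ = -5-17·τ ≈ -77.0132, π⊥ = -5-17·τ' ≈ -0.9868 ∉ [-0.4, 0.6) ⇒ out
candidate 9: (m,n)=(7,9) → π∥ = 7+9·τ ≈ 45.1246, π⊥ = 7+9·τ' ≈ 4.8754 ∉ [-0.4, 0.6) ⇒ out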